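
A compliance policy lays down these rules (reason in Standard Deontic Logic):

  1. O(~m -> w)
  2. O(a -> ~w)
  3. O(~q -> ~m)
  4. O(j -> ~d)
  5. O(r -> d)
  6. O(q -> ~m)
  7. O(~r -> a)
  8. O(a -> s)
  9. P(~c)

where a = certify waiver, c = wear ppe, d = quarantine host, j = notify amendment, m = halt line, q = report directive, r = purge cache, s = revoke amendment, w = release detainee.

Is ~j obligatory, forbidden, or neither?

Obligatory

Premises 6 and 3 are O(q -> ~m) and O(~q -> ~m); every ideal world satisfies q or ~q, so in either case ~m holds — hence O(~m).
With premise 1, O(~m -> w), the K-axiom yields O(w).
Premise 2 is O(a -> ~w); contrapositively O(w -> ~a). Since O(w) holds, K gives O(~a).
Premise 7, O(~r -> a), contraposes to O(~a -> r); with O(~a) we get O(r).
Applying K to premise 5 (O(r -> d)) and O(r) yields O(d).
Premise 4, O(j -> ~d), contraposes to O(d -> ~j); with O(d) we get O(~j).
Premises 8, 9 do not contribute to this derivation.
Hence ~j is obligatory.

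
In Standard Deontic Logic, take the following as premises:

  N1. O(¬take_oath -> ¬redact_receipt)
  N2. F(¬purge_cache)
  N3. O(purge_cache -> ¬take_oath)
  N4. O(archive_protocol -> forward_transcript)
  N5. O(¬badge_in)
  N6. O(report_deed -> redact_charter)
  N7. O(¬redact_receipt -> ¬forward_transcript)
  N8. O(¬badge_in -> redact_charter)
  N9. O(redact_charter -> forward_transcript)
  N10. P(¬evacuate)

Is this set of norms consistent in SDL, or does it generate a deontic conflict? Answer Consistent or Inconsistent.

Premise 5 states O(¬badge_in) outright.
Premise 8 is O(¬badge_in -> redact_charter); since O(¬badge_in), deontic closure gives O(redact_charter).
From O(redact_charter) and premise 9, O(redact_charter -> forward_transcript), we obtain O(forward_transcript).
The contrapositive of premise 7 (O(¬redact_receipt -> ¬forward_transcript)) is O(forward_transcript -> redact_receipt), and O(forward_transcript) is already established, so O(redact_receipt).
The contrapositive of premise 1 (O(¬take_oath -> ¬redact_receipt)) is O(redact_receipt -> take_oath), and O(redact_receipt) is already established, so O(take_oath).
Premise 3 is O(purge_cache -> ¬take_oath); contrapositively O(take_oath -> ¬purge_cache). Since O(take_oath) holds, K gives O(¬purge_cache).
However, F(¬purge_cache) at premise 2 amounts to O(purge_cache).
We now have both O(¬purge_cache) and O(purge_cache) — purge_cache is simultaneously obligatory and forbidden, violating the D-axiom.

Inconsistent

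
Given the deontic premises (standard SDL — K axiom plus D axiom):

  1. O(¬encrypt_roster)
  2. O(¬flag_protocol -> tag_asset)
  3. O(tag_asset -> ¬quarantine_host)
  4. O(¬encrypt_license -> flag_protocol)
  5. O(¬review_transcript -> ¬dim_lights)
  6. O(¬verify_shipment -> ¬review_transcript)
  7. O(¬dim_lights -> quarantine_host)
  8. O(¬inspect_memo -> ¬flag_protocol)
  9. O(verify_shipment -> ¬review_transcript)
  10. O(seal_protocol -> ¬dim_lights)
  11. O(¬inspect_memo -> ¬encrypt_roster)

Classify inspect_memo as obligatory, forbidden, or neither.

Obligatory

By case analysis on ¬verify_shipment: premise 6 gives O(¬verify_shipment -> ¬review_transcript) and premise 9 gives O(verify_shipment -> ¬review_transcript), so O(¬review_transcript) either way.
Applying K to premise 5 (O(¬review_transcript -> ¬dim_lights)) and O(¬review_transcript) yields O(¬dim_lights).
Applying K to premise 7 (O(¬dim_lights -> quarantine_host)) and O(¬dim_lights) yields O(quarantine_host).
Premise 3 is O(tag_asset -> ¬quarantine_host); contrapositively O(quarantine_host -> ¬tag_asset). Since O(quarantine_host) holds, K gives O(¬tag_asset).
Premise 2 is O(¬flag_protocol -> tag_asset); contrapositively O(¬tag_asset -> flag_protocol). Since O(¬tag_asset) holds, K gives O(flag_protocol).
The contrapositive of premise 8 (O(¬inspect_memo -> ¬flag_protocol)) is O(flag_protocol -> inspect_memo), and O(flag_protocol) is already established, so O(inspect_memo).
Premises 1, 4, 10, 11 do not contribute to this derivation.
Hence inspect_memo is obligatory.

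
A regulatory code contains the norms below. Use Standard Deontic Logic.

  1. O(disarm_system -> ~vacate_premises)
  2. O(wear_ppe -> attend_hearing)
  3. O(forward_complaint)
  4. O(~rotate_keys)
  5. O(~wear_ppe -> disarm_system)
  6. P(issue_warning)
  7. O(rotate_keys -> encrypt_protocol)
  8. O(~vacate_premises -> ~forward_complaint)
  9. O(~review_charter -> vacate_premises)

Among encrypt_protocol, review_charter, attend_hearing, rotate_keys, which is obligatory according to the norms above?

attend_hearing

Premise 3 states O(forward_complaint) outright.
Premise 8 is O(~vacate_premises -> ~forward_complaint); contrapositively O(forward_complaint -> vacate_premises). Since O(forward_complaint) holds, K gives O(vacate_premises).
Premise 1, O(disarm_system -> ~vacate_premises), contraposes to O(vacate_premises -> ~disarm_system); with O(vacate_premises) we get O(~disarm_system).
Premise 5 is O(~wear_ppe -> disarm_system); contrapositively O(~disarm_system -> wear_ppe). Since O(~disarm_system) holds, K gives O(wear_ppe).
From O(wear_ppe) and premise 2, O(wear_ppe -> attend_hearing), we obtain O(attend_hearing).
So O(attend_hearing) holds — attend_hearing is obligatory. None of the other listed options is made obligatory by any chain of premises.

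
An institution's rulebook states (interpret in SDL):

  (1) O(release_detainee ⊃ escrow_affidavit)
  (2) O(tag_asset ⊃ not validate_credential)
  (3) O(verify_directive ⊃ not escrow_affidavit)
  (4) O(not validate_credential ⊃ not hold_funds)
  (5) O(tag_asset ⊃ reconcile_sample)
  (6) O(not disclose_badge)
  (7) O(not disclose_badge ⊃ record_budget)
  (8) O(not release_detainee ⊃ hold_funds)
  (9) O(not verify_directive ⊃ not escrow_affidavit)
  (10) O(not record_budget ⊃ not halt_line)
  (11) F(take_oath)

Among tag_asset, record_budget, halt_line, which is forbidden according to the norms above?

By case analysis on verify_directive: premise 3 gives O(verify_directive ⊃ not escrow_affidavit) and premise 9 gives O(not verify_directive ⊃ not escrow_affidavit), so O(not escrow_affidavit) either way.
Premise 1, O(release_detainee ⊃ escrow_affidavit), contraposes to O(not escrow_affidavit ⊃ not release_detainee); with O(not escrow_affidavit) we get O(not release_detainee).
Premise 8 is O(not release_detainee ⊃ hold_funds); since O(not release_detainee), deontic closure gives O(hold_funds).
The contrapositive of premise 4 (O(not validate_credential ⊃ not hold_funds)) is O(hold_funds ⊃ validate_credential), and O(hold_funds) is already established, so O(validate_credential).
The contrapositive of premise 2 (O(tag_asset ⊃ not validate_credential)) is O(validate_credential ⊃ not tag_asset), and O(validate_credential) is already established, so O(not tag_asset).
So O(not tag_asset) holds, i.e. tag_asset is forbidden. None of the other listed options is forbidden under the premises.

tag_asset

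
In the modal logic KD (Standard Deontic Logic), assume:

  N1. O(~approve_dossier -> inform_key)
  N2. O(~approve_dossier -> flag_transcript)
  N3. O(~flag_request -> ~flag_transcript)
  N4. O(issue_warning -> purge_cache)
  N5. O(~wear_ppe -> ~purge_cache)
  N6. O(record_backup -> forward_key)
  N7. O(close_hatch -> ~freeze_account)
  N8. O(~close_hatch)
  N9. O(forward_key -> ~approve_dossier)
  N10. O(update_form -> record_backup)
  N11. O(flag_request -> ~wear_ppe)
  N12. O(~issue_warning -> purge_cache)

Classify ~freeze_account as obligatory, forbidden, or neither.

Premise 7 is O(close_hatch -> ~freeze_account), but O(close_hatch) is not derivable from the premises, so it does not yield O(~freeze_account).
No premise or chain of K-axiom applications forces O(~freeze_account), and none forces O(freeze_account). So ~freeze_account is neither obligatory nor forbidden under these norms.

Neither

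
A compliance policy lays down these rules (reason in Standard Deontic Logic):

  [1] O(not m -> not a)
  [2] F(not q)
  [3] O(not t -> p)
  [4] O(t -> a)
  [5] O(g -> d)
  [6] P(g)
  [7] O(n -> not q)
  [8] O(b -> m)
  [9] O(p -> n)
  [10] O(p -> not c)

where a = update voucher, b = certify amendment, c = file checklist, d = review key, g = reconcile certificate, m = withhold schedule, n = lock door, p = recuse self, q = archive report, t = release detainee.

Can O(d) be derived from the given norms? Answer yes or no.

Premise 5 is O(g -> d), but O(g) is not derivable from the premises (the permission P(g) asserts only not O(not g), not O(g)), so it does not yield O(d).
No other premise forces O(d). An ideal world satisfying every premise can still have d false, so O(d) is not derivable.

No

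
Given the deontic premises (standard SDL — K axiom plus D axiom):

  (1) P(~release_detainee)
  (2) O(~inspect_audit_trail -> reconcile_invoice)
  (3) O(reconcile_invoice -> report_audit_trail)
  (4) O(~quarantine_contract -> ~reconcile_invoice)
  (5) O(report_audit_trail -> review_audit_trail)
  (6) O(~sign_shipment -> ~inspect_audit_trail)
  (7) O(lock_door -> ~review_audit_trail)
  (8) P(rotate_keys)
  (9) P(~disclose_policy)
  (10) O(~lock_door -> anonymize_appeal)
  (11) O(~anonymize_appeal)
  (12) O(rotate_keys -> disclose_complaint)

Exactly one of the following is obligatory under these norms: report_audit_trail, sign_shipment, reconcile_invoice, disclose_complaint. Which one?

sign_shipment

Premise 11 gives O(~anonymize_appeal).
Premise 10 is O(~lock_door -> anonymize_appeal); contrapositively O(~anonymize_appeal -> lock_door). Since O(~anonymize_appeal) holds, K gives O(lock_door).
With premise 7, O(lock_door -> ~review_audit_trail), the K-axiom yields O(~review_audit_trail).
Premise 5, O(report_audit_trail -> review_audit_trail), contraposes to O(~review_audit_trail -> ~report_audit_trail); with O(~review_audit_trail) we get O(~report_audit_trail).
Premise 3 is O(reconcile_invoice -> report_audit_trail); contrapositively O(~report_audit_trail -> ~reconcile_invoice). Since O(~report_audit_trail) holds, K gives O(~reconcile_invoice).
Premise 2 is O(~inspect_audit_trail -> reconcile_invoice); contrapositively O(~reconcile_invoice -> inspect_audit_trail). Since O(~reconcile_invoice) holds, K gives O(inspect_audit_trail).
Premise 6 is O(~sign_shipment -> ~inspect_audit_trail); contrapositively O(inspect_audit_trail -> sign_shipment). Since O(inspect_audit_trail) holds, K gives O(sign_shipment).
So O(sign_shipment) holds — sign_shipment is obligatory. None of the other listed options is made obligatory by any chain of premises.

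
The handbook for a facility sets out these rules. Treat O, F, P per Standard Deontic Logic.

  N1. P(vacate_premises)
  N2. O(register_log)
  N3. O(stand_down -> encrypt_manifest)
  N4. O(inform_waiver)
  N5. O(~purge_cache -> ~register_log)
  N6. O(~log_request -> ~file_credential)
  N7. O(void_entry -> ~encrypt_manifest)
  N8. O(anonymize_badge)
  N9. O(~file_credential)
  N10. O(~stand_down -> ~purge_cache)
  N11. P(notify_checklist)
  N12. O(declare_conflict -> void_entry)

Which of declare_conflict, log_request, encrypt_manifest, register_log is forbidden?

declare_conflict

Premise 2 states O(register_log) outright.
Premise 5, O(~purge_cache -> ~register_log), contraposes to O(register_log -> purge_cache); with O(register_log) we get O(purge_cache).
The contrapositive of premise 10 (O(~stand_down -> ~purge_cache)) is O(purge_cache -> stand_down), and O(purge_cache) is already established, so O(stand_down).
With premise 3, O(stand_down -> encrypt_manifest), the K-axiom yields O(encrypt_manifest).
Premise 7, O(void_entry -> ~encrypt_manifest), contraposes to O(encrypt_manifest -> ~void_entry); with O(encrypt_manifest) we get O(~void_entry).
Premise 12 is O(declare_conflict -> void_entry); contrapositively O(~void_entry -> ~declare_conflict). Since O(~void_entry) holds, K gives O(~declare_conflict).
So O(~declare_conflict) holds, i.e. declare_conflict is forbidden. None of the other listed options is forbidden under the premises.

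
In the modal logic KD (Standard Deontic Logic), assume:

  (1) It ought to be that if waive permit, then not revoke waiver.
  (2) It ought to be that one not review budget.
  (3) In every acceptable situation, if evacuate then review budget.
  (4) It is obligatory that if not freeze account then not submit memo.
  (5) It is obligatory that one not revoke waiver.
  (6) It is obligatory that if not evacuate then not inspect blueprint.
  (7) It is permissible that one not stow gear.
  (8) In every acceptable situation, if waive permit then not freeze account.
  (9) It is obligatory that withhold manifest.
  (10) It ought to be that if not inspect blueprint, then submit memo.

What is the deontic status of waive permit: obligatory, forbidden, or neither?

Premise 2 states O(¬review_budget) outright.
Premise 3 is O(evacuate → review_budget); contrapositively O(¬review_budget → ¬evacuate). Since O(¬review_budget) holds, K gives O(¬evacuate).
Premise 6 is O(¬evacuate → ¬inspect_blueprint); since O(¬evacuate), deontic closure gives O(¬inspect_blueprint).
Premise 10 is O(¬inspect_blueprint → submit_memo); since O(¬inspect_blueprint), deontic closure gives O(submit_memo).
Premise 4 is O(¬freeze_account → ¬submit_memo); contrapositively O(submit_memo → freeze_account). Since O(submit_memo) holds, K gives O(freeze_account).
Premise 8 is O(waive_permit → ¬freeze_account); contrapositively O(freeze_account → ¬waive_permit). Since O(freeze_account) holds, K gives O(¬waive_permit).
Premises 1, 5, 7, 9 do not contribute to this derivation.
Thus O(¬waive_permit), which is F(waive_permit): waive_permit is forbidden.

Forbidden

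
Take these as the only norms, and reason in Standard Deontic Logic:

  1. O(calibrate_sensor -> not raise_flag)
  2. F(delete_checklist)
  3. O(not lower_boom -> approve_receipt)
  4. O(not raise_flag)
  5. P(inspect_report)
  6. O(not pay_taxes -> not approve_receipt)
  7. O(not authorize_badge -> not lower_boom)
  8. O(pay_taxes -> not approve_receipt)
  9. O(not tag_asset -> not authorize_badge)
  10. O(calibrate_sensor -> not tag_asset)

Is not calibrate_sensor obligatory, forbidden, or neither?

Premises 6 and 8 are O(not pay_taxes -> not approve_receipt) and O(pay_taxes -> not approve_receipt); every ideal world satisfies not pay_taxes or pay_taxes, so in either case not approve_receipt holds — hence O(not approve_receipt).
Premise 3, O(not lower_boom -> approve_receipt), contraposes to O(not approve_receipt -> lower_boom); with O(not approve_receipt) we get O(lower_boom).
Premise 7, O(not authorize_badge -> not lower_boom), contraposes to O(lower_boom -> authorize_badge); with O(lower_boom) we get O(authorize_badge).
Premise 9 is O(not tag_asset -> not authorize_badge); contrapositively O(authorize_badge -> tag_asset). Since O(authorize_badge) holds, K gives O(tag_asset).
Premise 10, O(calibrate_sensor -> not tag_asset), contraposes to O(tag_asset -> not calibrate_sensor); with O(tag_asset) we get O(not calibrate_sensor).
Premises 1, 2, 4, 5 do not contribute to this derivation.
Hence not calibrate_sensor is obligatory.

Obligatory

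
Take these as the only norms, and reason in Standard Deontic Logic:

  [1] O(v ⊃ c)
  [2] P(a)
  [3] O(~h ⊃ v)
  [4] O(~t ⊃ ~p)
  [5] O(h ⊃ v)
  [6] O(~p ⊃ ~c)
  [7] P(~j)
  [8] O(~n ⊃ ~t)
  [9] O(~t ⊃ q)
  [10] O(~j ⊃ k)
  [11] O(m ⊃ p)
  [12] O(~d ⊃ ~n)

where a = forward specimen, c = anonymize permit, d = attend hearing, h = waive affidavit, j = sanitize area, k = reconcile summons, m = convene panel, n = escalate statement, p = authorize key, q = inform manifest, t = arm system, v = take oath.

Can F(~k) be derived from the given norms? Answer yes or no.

No

Premise 10 is O(~j ⊃ k), but O(~j) is not derivable from the premises (the permission P(~j) asserts only ~O(j), not O(~j)), so it does not yield O(k).
No other premise forces O(k). An ideal world satisfying every premise can still have ~k true, so F(~k) is not derivable.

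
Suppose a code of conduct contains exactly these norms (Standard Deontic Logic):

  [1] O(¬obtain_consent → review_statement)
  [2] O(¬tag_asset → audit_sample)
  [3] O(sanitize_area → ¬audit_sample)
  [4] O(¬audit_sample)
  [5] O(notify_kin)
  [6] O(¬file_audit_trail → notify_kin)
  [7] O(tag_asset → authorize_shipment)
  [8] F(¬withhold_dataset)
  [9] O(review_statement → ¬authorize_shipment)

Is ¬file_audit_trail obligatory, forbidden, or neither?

Premise 6 is O(¬file_audit_trail → notify_kin); even if O(notify_kin) held, inferring O(¬file_audit_trail) would be affirming the consequent — invalid.
No premise or chain of K-axiom applications forces O(¬file_audit_trail), and none forces O(file_audit_trail). So ¬file_audit_trail is neither obligatory nor forbidden under these norms.

Neither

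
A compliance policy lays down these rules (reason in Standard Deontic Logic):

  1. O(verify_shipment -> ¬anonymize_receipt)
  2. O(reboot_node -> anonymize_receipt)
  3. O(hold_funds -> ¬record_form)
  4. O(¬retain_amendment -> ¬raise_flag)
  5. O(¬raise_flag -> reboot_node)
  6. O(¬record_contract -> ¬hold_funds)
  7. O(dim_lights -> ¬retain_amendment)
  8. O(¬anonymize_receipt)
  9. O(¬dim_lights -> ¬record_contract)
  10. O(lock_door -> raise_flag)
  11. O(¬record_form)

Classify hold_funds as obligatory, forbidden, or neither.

From premise 8 we have O(¬anonymize_receipt).
Premise 2, O(reboot_node -> anonymize_receipt), contraposes to O(¬anonymize_receipt -> ¬reboot_node); with O(¬anonymize_receipt) we get O(¬reboot_node).
Premise 5, O(¬raise_flag -> reboot_node), contraposes to O(¬reboot_node -> raise_flag); with O(¬reboot_node) we get O(raise_flag).
Premise 4, O(¬retain_amendment -> ¬raise_flag), contraposes to O(raise_flag -> retain_amendment); with O(raise_flag) we get O(retain_amendment).
Premise 7 is O(dim_lights -> ¬retain_amendment); contrapositively O(retain_amendment -> ¬dim_lights). Since O(retain_amendment) holds, K gives O(¬dim_lights).
From O(¬dim_lights) and premise 9, O(¬dim_lights -> ¬record_contract), we obtain O(¬record_contract).
Applying K to premise 6 (O(¬record_contract -> ¬hold_funds)) and O(¬record_contract) yields O(¬hold_funds).
Premises 1, 3, 10, 11 do not contribute to this derivation.
Thus O(¬hold_funds), which is F(hold_funds): hold_funds is forbidden.

Forbidden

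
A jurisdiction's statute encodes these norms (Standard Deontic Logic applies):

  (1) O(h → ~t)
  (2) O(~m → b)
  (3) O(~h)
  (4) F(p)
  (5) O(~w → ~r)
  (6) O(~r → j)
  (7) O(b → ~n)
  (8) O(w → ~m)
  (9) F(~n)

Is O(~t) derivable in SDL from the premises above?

Premise 1 is O(h → ~t), but O(h) is not derivable from the premises, so it does not yield O(~t).
No other premise forces O(~t). An ideal world satisfying every premise can still have ~t false, so O(~t) is not derivable.

No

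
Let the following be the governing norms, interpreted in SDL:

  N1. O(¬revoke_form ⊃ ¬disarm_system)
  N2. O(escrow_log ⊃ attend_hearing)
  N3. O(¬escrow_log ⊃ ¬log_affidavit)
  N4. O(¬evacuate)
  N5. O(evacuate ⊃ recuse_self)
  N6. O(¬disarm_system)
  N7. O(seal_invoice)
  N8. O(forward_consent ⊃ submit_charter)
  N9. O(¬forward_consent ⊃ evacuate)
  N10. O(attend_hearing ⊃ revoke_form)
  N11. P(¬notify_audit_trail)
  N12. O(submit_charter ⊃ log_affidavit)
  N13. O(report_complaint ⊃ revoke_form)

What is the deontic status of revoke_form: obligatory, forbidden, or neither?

Obligatory

Premise 4 states O(¬evacuate) outright.
Premise 9, O(¬forward_consent ⊃ evacuate), contraposes to O(¬evacuate ⊃ forward_consent); with O(¬evacuate) we get O(forward_consent).
From O(forward_consent) and premise 8, O(forward_consent ⊃ submit_charter), we obtain O(submit_charter).
Premise 12 is O(submit_charter ⊃ log_affidavit); since O(submit_charter), deontic closure gives O(log_affidavit).
The contrapositive of premise 3 (O(¬escrow_log ⊃ ¬log_affidavit)) is O(log_affidavit ⊃ escrow_log), and O(log_affidavit) is already established, so O(escrow_log).
With premise 2, O(escrow_log ⊃ attend_hearing), the K-axiom yields O(attend_hearing).
Applying K to premise 10 (O(attend_hearing ⊃ revoke_form)) and O(attend_hearing) yields O(revoke_form).
Premises 1, 5, 6, 7, 11, 13 do not contribute to this derivation.
Hence revoke_form is obligatory.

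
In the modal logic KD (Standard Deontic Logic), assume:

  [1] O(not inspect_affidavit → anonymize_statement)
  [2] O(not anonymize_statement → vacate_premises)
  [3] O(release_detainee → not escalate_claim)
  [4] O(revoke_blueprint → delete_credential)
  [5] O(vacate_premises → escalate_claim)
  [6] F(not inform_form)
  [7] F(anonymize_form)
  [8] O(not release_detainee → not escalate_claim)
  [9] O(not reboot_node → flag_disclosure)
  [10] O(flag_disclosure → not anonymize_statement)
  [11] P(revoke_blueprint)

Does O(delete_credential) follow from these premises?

Premise 4 is O(revoke_blueprint → delete_credential), but O(revoke_blueprint) is not derivable from the premises (the permission P(revoke_blueprint) asserts only not O(not revoke_blueprint), not O(revoke_blueprint)), so it does not yield O(delete_credential).
No other premise forces O(delete_credential). An ideal world satisfying every premise can still have delete_credential false, so O(delete_credential) is not derivable.

No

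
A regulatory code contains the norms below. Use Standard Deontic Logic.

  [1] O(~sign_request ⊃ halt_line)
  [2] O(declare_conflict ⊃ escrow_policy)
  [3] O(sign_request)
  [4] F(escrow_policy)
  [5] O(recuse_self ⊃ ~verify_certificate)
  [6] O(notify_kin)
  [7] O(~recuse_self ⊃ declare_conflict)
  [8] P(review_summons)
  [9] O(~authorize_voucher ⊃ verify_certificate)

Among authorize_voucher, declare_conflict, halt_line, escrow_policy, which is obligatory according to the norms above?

authorize_voucher

F(escrow_policy) at premise 4 means O(~escrow_policy).
Premise 2 is O(declare_conflict ⊃ escrow_policy); contrapositively O(~escrow_policy ⊃ ~declare_conflict). Since O(~escrow_policy) holds, K gives O(~declare_conflict).
Premise 7 is O(~recuse_self ⊃ declare_conflict); contrapositively O(~declare_conflict ⊃ recuse_self). Since O(~declare_conflict) holds, K gives O(recuse_self).
Applying K to premise 5 (O(recuse_self ⊃ ~verify_certificate)) and O(recuse_self) yields O(~verify_certificate).
Premise 9 is O(~authorize_voucher ⊃ verify_certificate); contrapositively O(~verify_certificate ⊃ authorize_voucher). Since O(~verify_certificate) holds, K gives O(authorize_voucher).
So O(authorize_voucher) holds — authorize_voucher is obligatory. None of the other listed options is made obligatory by any chain of premises.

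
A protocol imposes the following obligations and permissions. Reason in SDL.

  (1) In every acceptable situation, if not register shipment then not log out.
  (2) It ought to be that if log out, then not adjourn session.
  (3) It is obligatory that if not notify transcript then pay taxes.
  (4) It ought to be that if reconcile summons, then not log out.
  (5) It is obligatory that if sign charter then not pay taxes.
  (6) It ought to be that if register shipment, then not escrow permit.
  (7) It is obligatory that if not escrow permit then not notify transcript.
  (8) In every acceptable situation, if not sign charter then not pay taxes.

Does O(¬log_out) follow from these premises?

Premises 5 and 8 cover both cases: O(sign_charter → ¬pay_taxes) and O(¬sign_charter → ¬pay_taxes). Since sign_charter ∨ ¬sign_charter is a tautology, O(¬pay_taxes) follows.
Premise 3 is O(¬notify_transcript → pay_taxes); contrapositively O(¬pay_taxes → notify_transcript). Since O(¬pay_taxes) holds, K gives O(notify_transcript).
The contrapositive of premise 7 (O(¬escrow_permit → ¬notify_transcript)) is O(notify_transcript → escrow_permit), and O(notify_transcript) is already established, so O(escrow_permit).
Premise 6, O(register_shipment → ¬escrow_permit), contraposes to O(escrow_permit → ¬register_shipment); with O(escrow_permit) we get O(¬register_shipment).
With premise 1, O(¬register_shipment → ¬log_out), the K-axiom yields O(¬log_out).
Premises 2, 4 do not contribute to this derivation.
So O(¬log_out) follows.

Yes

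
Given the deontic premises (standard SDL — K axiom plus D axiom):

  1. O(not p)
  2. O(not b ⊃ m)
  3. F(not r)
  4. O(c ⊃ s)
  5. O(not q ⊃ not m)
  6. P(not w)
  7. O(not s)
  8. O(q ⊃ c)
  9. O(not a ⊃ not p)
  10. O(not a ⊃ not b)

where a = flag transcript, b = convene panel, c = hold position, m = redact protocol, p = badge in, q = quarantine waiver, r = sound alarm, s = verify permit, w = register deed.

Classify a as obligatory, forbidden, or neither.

Obligatory

From premise 7 we have O(not s).
The contrapositive of premise 4 (O(c ⊃ s)) is O(not s ⊃ not c), and O(not s) is already established, so O(not c).
The contrapositive of premise 8 (O(q ⊃ c)) is O(not c ⊃ not q), and O(not c) is already established, so O(not q).
Applying K to premise 5 (O(not q ⊃ not m)) and O(not q) yields O(not m).
Premise 2, O(not b ⊃ m), contraposes to O(not m ⊃ b); with O(not m) we get O(b).
Premise 10 is O(not a ⊃ not b); contrapositively O(b ⊃ a). Since O(b) holds, K gives O(a).
Premises 1, 3, 6, 9 do not contribute to this derivation.
Hence a is obligatory.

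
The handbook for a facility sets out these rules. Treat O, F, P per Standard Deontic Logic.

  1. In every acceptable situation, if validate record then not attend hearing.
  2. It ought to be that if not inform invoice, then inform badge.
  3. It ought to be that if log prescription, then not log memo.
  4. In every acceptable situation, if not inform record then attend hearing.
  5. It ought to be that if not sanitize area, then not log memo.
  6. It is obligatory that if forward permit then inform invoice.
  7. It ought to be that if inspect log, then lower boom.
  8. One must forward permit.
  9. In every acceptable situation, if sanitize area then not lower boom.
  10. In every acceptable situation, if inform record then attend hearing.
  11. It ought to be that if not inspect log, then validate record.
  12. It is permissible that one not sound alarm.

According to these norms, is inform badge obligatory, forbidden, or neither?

Neither

Premise 2 is O(¬inform_invoice → inform_badge), but O(¬inform_invoice) is not derivable from the premises, so it does not yield O(inform_badge).
No premise or chain of K-axiom applications forces O(inform_badge), and none forces O(¬inform_badge). So inform_badge is neither obligatory nor forbidden under these norms.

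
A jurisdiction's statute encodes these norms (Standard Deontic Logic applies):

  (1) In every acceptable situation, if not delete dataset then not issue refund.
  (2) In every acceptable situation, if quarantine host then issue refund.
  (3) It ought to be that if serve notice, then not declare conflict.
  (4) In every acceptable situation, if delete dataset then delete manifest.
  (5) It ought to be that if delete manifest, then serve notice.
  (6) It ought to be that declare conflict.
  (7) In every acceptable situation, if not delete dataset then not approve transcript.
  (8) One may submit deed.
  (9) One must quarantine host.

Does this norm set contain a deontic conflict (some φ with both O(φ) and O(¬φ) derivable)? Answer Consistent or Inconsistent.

Inconsistent

Premise 9 gives O(quarantine_host).
Premise 2 is O(quarantine_host → issue_refund); since O(quarantine_host), deontic closure gives O(issue_refund).
Premise 1 is O(¬delete_dataset → ¬issue_refund); contrapositively O(issue_refund → delete_dataset). Since O(issue_refund) holds, K gives O(delete_dataset).
Premise 4 is O(delete_dataset → delete_manifest); since O(delete_dataset), deontic closure gives O(delete_manifest).
From O(delete_manifest) and premise 5, O(delete_manifest → serve_notice), we obtain O(serve_notice).
Applying K to premise 3 (O(serve_notice → ¬declare_conflict)) and O(serve_notice) yields O(¬declare_conflict).
Yet premise 6 states O(declare_conflict).
We now have both O(¬declare_conflict) and O(declare_conflict) — declare_conflict is simultaneously obligatory and forbidden, violating the D-axiom.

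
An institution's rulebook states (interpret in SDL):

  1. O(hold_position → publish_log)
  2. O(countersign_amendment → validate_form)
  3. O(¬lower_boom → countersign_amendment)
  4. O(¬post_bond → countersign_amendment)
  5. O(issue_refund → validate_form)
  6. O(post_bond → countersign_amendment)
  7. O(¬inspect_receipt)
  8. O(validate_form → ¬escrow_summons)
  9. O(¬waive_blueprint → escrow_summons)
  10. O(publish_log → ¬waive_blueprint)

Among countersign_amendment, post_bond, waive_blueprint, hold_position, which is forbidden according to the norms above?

hold_position

Premises 4 and 6 are O(¬post_bond → countersign_amendment) and O(post_bond → countersign_amendment); every ideal world satisfies ¬post_bond or post_bond, so in either case countersign_amendment holds — hence O(countersign_amendment).
With premise 2, O(countersign_amendment → validate_form), the K-axiom yields O(validate_form).
From O(validate_form) and premise 8, O(validate_form → ¬escrow_summons), we obtain O(¬escrow_summons).
The contrapositive of premise 9 (O(¬waive_blueprint → escrow_summons)) is O(¬escrow_summons → waive_blueprint), and O(¬escrow_summons) is already established, so O(waive_blueprint).
Premise 10 is O(publish_log → ¬waive_blueprint); contrapositively O(waive_blueprint → ¬publish_log). Since O(waive_blueprint) holds, K gives O(¬publish_log).
Premise 1, O(hold_position → publish_log), contraposes to O(¬publish_log → ¬hold_position); with O(¬publish_log) we get O(¬hold_position).
So O(¬hold_position) holds, i.e. hold_position is forbidden. None of the other listed options is forbidden under the premises.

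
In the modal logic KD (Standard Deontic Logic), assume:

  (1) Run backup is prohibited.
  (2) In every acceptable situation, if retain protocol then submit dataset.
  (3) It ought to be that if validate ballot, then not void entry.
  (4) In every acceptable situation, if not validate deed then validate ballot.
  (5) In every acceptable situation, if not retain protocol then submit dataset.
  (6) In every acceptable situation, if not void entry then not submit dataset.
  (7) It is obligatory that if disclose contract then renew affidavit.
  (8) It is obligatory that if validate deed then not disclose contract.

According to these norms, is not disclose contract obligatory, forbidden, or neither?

Obligatory

Premises 5 and 2 are O(¬retain_protocol → submit_dataset) and O(retain_protocol → submit_dataset); every ideal world satisfies ¬retain_protocol or retain_protocol, so in either case submit_dataset holds — hence O(submit_dataset).
Premise 6, O(¬void_entry → ¬submit_dataset), contraposes to O(submit_dataset → void_entry); with O(submit_dataset) we get O(void_entry).
The contrapositive of premise 3 (O(validate_ballot → ¬void_entry)) is O(void_entry → ¬validate_ballot), and O(void_entry) is already established, so O(¬validate_ballot).
Premise 4 is O(¬validate_deed → validate_ballot); contrapositively O(¬validate_ballot → validate_deed). Since O(¬validate_ballot) holds, K gives O(validate_deed).
With premise 8, O(validate_deed → ¬disclose_contract), the K-axiom yields O(¬disclose_contract).
Premises 1, 7 do not contribute to this derivation.
Hence ¬disclose_contract is obligatory.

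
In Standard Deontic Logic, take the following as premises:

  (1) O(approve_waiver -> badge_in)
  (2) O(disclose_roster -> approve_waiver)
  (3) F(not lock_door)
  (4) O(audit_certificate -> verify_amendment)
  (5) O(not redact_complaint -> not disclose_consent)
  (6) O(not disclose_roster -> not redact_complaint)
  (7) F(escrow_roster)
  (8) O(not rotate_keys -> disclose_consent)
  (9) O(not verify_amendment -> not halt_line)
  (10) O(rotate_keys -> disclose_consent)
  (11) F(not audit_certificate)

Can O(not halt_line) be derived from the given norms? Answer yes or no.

No

Premise 9 is O(not verify_amendment -> not halt_line), but O(not verify_amendment) is not derivable from the premises, so it does not yield O(not halt_line).
No other premise forces O(not halt_line). An ideal world satisfying every premise can still have not halt_line false, so O(not halt_line) is not derivable.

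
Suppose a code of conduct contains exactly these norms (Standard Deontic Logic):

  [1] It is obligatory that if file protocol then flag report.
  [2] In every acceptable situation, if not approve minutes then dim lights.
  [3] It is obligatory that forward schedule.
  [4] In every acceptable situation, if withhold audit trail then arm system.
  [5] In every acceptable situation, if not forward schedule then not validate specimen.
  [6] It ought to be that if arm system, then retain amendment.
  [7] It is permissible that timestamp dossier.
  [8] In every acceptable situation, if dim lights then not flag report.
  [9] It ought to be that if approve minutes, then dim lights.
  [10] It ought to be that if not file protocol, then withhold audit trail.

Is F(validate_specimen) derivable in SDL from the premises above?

No

Premise 5 is O(¬forward_schedule → ¬validate_specimen), but O(¬forward_schedule) is not derivable from the premises, so it does not yield O(¬validate_specimen).
No other premise forces O(¬validate_specimen). An ideal world satisfying every premise can still have validate_specimen true, so F(validate_specimen) is not derivable.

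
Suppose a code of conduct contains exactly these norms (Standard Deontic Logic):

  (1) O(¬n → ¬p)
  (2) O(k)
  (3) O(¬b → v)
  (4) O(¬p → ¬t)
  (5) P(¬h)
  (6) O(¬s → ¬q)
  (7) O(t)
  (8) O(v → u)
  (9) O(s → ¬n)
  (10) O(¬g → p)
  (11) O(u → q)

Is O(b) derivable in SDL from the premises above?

Yes

From premise 7 we have O(t).
The contrapositive of premise 4 (O(¬p → ¬t)) is O(t → p), and O(t) is already established, so O(p).
Premise 1, O(¬n → ¬p), contraposes to O(p → n); with O(p) we get O(n).
Premise 9, O(s → ¬n), contraposes to O(n → ¬s); with O(n) we get O(¬s).
From O(¬s) and premise 6, O(¬s → ¬q), we obtain O(¬q).
Premise 11, O(u → q), contraposes to O(¬q → ¬u); with O(¬q) we get O(¬u).
Premise 8 is O(v → u); contrapositively O(¬u → ¬v). Since O(¬u) holds, K gives O(¬v).
Premise 3 is O(¬b → v); contrapositively O(¬v → b). Since O(¬v) holds, K gives O(b).
Premises 2, 5, 10 do not contribute to this derivation.
So O(b) follows.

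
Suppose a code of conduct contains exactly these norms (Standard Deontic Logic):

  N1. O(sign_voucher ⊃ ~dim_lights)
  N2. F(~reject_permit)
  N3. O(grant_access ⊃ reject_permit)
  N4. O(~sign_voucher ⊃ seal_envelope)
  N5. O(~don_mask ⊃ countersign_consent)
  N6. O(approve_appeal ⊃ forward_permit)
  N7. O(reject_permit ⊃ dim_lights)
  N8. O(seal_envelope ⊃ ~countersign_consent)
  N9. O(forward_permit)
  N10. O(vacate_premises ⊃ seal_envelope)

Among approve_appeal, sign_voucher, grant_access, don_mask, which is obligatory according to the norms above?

Premise 2 is F(~reject_permit), i.e. O(reject_permit).
Premise 7 is O(reject_permit ⊃ dim_lights); since O(reject_permit), deontic closure gives O(dim_lights).
Premise 1, O(sign_voucher ⊃ ~dim_lights), contraposes to O(dim_lights ⊃ ~sign_voucher); with O(dim_lights) we get O(~sign_voucher).
Premise 4 is O(~sign_voucher ⊃ seal_envelope); since O(~sign_voucher), deontic closure gives O(seal_envelope).
Applying K to premise 8 (O(seal_envelope ⊃ ~countersign_consent)) and O(seal_envelope) yields O(~countersign_consent).
The contrapositive of premise 5 (O(~don_mask ⊃ countersign_consent)) is O(~countersign_consent ⊃ don_mask), and O(~countersign_consent) is already established, so O(don_mask).
So O(don_mask) holds — don_mask is obligatory. None of the other listed options is made obligatory by any chain of premises.

don_mask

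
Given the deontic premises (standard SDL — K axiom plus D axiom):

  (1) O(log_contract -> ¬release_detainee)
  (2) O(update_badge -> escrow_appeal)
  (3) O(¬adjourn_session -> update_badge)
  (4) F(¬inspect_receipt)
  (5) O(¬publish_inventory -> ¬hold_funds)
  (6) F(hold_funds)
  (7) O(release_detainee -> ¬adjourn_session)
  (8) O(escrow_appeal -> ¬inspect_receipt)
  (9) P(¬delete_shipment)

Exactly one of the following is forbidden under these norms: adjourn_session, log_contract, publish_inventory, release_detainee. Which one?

Premise 4, F(¬inspect_receipt), is equivalent to O(inspect_receipt).
Premise 8 is O(escrow_appeal -> ¬inspect_receipt); contrapositively O(inspect_receipt -> ¬escrow_appeal). Since O(inspect_receipt) holds, K gives O(¬escrow_appeal).
Premise 2 is O(update_badge -> escrow_appeal); contrapositively O(¬escrow_appeal -> ¬update_badge). Since O(¬escrow_appeal) holds, K gives O(¬update_badge).
Premise 3, O(¬adjourn_session -> update_badge), contraposes to O(¬update_badge -> adjourn_session); with O(¬update_badge) we get O(adjourn_session).
Premise 7 is O(release_detainee -> ¬adjourn_session); contrapositively O(adjourn_session -> ¬release_detainee). Since O(adjourn_session) holds, K gives O(¬release_detainee).
So O(¬release_detainee) holds, i.e. release_detainee is forbidden. None of the other listed options is forbidden under the premises.

release_detainee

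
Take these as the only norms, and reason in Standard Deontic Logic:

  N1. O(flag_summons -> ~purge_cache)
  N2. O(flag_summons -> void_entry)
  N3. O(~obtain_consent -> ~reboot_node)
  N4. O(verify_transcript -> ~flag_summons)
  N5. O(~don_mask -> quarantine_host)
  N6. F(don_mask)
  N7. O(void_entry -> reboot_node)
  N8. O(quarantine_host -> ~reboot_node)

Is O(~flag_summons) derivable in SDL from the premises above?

F(don_mask) at premise 6 means O(~don_mask).
With premise 5, O(~don_mask -> quarantine_host), the K-axiom yields O(quarantine_host).
Premise 8 is O(quarantine_host -> ~reboot_node); since O(quarantine_host), deontic closure gives O(~reboot_node).
Premise 7 is O(void_entry -> reboot_node); contrapositively O(~reboot_node -> ~void_entry). Since O(~reboot_node) holds, K gives O(~void_entry).
Premise 2 is O(flag_summons -> void_entry); contrapositively O(~void_entry -> ~flag_summons). Since O(~void_entry) holds, K gives O(~flag_summons).
Premises 1, 3, 4 do not contribute to this derivation.
So O(~flag_summons) follows.

Yes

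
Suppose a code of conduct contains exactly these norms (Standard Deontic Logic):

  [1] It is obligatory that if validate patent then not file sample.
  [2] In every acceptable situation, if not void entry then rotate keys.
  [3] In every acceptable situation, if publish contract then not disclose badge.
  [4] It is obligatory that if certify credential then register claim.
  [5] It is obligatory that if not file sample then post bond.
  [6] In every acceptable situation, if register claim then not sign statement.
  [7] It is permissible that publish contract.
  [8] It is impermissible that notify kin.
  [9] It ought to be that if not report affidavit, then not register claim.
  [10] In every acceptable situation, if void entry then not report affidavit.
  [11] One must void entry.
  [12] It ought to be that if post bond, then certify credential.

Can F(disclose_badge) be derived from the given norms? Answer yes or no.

Premise 3 is O(publish_contract → ¬disclose_badge), but O(publish_contract) is not derivable from the premises (the permission P(publish_contract) asserts only ¬O(¬publish_contract), not O(publish_contract)), so it does not yield O(¬disclose_badge).
No other premise forces O(¬disclose_badge). An ideal world satisfying every premise can still have disclose_badge true, so F(disclose_badge) is not derivable.

No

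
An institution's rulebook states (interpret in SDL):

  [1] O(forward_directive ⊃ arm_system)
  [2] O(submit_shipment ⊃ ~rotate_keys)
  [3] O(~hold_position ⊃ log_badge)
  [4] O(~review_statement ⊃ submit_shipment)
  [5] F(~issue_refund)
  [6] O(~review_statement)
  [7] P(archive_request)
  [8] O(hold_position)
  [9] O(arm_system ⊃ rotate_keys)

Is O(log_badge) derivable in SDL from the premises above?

Premise 3 is O(~hold_position ⊃ log_badge), but O(~hold_position) is not derivable from the premises, so it does not yield O(log_badge).
No other premise forces O(log_badge). An ideal world satisfying every premise can still have log_badge false, so O(log_badge) is not derivable.

No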